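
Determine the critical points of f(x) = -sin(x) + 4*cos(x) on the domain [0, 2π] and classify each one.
f'(x) = -4*sin(x) - cos(x)

Solve f'(x) = 0 on [0, 2π]:
  f'(x) = 0 ⇔ -cos(x) = 4*sin(x) ⇔ tan(x) = -1/4, i.e. x = arctan(-1/4) + nπ; keep the solutions lying in [0, 2π].
  ⇒ x = pi - atan(1/4) ≈ 2.8966, -atan(1/4) + 2*pi ≈ 6.0382

f''(x) = sin(x) - 4*cos(x)
Second-derivative test at each critical point:
  f''(2.8966) = 4.1231 > 0 → local minimum
  f''(6.0382) = -4.1231 < 0 → local maximum

Critical points: x = pi - atan(1/4) ≈ 2.8966 (local minimum); x = -atan(1/4) + 2*pi ≈ 6.0382 (local maximum)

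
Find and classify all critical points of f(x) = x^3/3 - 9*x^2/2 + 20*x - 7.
f'(x) = x^2 - 9*x + 20

Solve f'(x) = 0:
  Factor: x^2 - 9*x + 20 = (x - 5)*(x - 4) = 0.
  ⇒ x = 4, 5

f''(x) = 2*x - 9
Second-derivative test at each critical point:
  f''(4) = -1 < 0 → local maximum
  f''(5) = 1 > 0 → local minimum

Critical points: x = 4 (local maximum); x = 5 (local minimum)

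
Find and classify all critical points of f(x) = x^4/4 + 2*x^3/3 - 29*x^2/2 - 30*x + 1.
f'(x) = x^3 + 2*x^2 - 29*x - 30

Solve f'(x) = 0:
  Factor: x^3 + 2*x^2 - 29*x - 30 = (x - 5)*(x + 1)*(x + 6) = 0.
  ⇒ x = -6, -1, 5

f''(x) = 3*x^2 + 4*x - 29
Second-derivative test at each critical point:
  f''(-6) = 55 > 0 → local minimum
  f''(-1) = -30 < 0 → local maximum
  f''(5) = 66 > 0 → local minimum

Critical points: x = -6 (local minimum); x = -1 (local maximum); x = 5 (local minimum)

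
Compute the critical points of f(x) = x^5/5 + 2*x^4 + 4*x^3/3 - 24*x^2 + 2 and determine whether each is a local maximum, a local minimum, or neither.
f'(x) = x*(x^3 + 8*x^2 + 4*x - 48)

Solve f'(x) = 0:
  Factor: x^4 + 8*x^3 + 4*x^2 - 48*x = x*(x - 2)*(x + 4)*(x + 6) = 0.
  ⇒ x = -6, -4, 0, 2

f''(x) = 4*x^3 + 24*x^2 + 8*x - 48
Second-derivative test at each critical point:
  f''(-6) = -96 < 0 → local maximum
  f''(-4) = 48 > 0 → local minimum
  f''(0) = -48 < 0 → local maximum
  f''(2) = 96 > 0 → local minimum

Critical points: x = -6 (local maximum); x = -4 (local minimum); x = 0 (local maximum); x = 2 (local minimum)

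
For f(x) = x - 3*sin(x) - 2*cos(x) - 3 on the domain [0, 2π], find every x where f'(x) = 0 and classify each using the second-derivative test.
f'(x) = 2*sin(x) - 3*cos(x) + 1

Solve f'(x) = 0 on [0, 2π]:
  f'(x) = 0 ⇔ 2*sin(x) - 3*cos(x) = -1. Write the left side as R·cos(x + φ) with R = √((-3)² + (-2)²) = sqrt(13), cos φ = -3*sqrt(13)/13, sin φ = -2*sqrt(13)/13; then cos(x + φ) = -sqrt(13)/13. Solve for x and keep the solutions lying in [0, 2π].
  ⇒ x = atan((-2 + 6*sqrt(3))/(3 + 4*sqrt(3))) ≈ 0.7018, atan((-6*sqrt(3) - 2)/(3 - 4*sqrt(3))) + pi ≈ 4.4054

f''(x) = 3*sin(x) + 2*cos(x)
Second-derivative test at each critical point:
  f''(0.7018) = 3.4641 > 0 → local minimum
  f''(4.4054) = -3.4641 < 0 → local maximum

Critical points: x = atan((-2 + 6*sqrt(3))/(3 + 4*sqrt(3))) ≈ 0.7018 (local minimum); x = atan((-6*sqrt(3) - 2)/(3 - 4*sqrt(3))) + pi ≈ 4.4054 (local maximum)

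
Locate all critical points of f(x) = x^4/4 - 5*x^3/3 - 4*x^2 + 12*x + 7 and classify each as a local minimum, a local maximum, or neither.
f'(x) = x^3 - 5*x^2 - 8*x + 12

Solve f'(x) = 0:
  Factor: x^3 - 5*x^2 - 8*x + 12 = (x - 6)*(x - 1)*(x + 2) = 0.
  ⇒ x = -2, 1, 6

f''(x) = 3*x^2 - 10*x - 8
Second-derivative test at each critical point:
  f''(-2) = 24 > 0 → local minimum
  f''(1) = -15 < 0 → local maximum
  f''(6) = 40 > 0 → local minimum

Critical points: x = -2 (local minimum); x = 1 (local maximum); x = 6 (local minimum)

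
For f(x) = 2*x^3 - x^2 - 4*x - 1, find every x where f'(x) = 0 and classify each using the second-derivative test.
f'(x) = 6*x^2 - 2*x - 4

Solve f'(x) = 0:
  Factor: 6*x^2 - 2*x - 4 = 2*(x - 1)*(3*x + 2) = 0.
  ⇒ x = -2/3, 1

f''(x) = 12*x - 2
Second-derivative test at each critical point:
  f''(-2/3) = -10 < 0 → local maximum
  f''(1) = 10 > 0 → local minimum

Critical points: x = -2/3 (local maximum); x = 1 (local minimum)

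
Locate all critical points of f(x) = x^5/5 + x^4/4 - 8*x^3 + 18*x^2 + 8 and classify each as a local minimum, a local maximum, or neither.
f'(x) = x*(x^3 + x^2 - 24*x + 36)

Solve f'(x) = 0:
  Factor: x^4 + x^3 - 24*x^2 + 36*x = x*(x - 3)*(x - 2)*(x + 6) = 0.
  ⇒ x = -6, 0, 2, 3

f''(x) = 4*x^3 + 3*x^2 - 48*x + 36
Second-derivative test at each critical point:
  f''(-6) = -432 < 0 → local maximum
  f''(0) = 36 > 0 → local minimum
  f''(2) = -16 < 0 → local maximum
  f''(3) = 27 > 0 → local minimum

Critical points: x = -6 (local maximum); x = 0 (local minimum); x = 2 (local maximum); x = 3 (local minimum)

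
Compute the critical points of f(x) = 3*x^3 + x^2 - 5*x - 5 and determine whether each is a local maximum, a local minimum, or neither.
f'(x) = 9*x^2 + 2*x - 5

Solve f'(x) = 0:
  9*x^2 + 2*x - 5 = 0 has no rational roots; quadratic formula: x = (-2 ± √184)/18.
  ⇒ x = -sqrt(46)/9 - 1/9 ≈ -0.8647, -1/9 + sqrt(46)/9 ≈ 0.6425

f''(x) = 18*x + 2
Second-derivative test at each critical point:
  f''(-0.8647) = -13.5647 < 0 → local maximum
  f''(0.6425) = 13.5647 > 0 → local minimum

Critical points: x = -sqrt(46)/9 - 1/9 ≈ -0.8647 (local maximum); x = -1/9 + sqrt(46)/9 ≈ 0.6425 (local minimum)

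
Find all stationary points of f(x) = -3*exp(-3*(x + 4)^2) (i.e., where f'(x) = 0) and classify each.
f'(x) = 18*(x + 4)*exp(-3*(x + 4)^2)

Solve f'(x) = 0:
  f'(x) = (18*x + 72)·exp(-3*(x + 4)^2) and exp(-3*(x + 4)^2) > 0 for every x, so f'(x) = 0 ⇔ 18*x + 72 = 0.
  Factor: 18*x + 72 = 18*(x + 4) = 0.
  ⇒ x = -4

f''(x) = 18*(1 - 6*(x + 4)^2)*exp(-3*(x + 4)^2)
Second-derivative test at each critical point:
  f''(-4) = 18 > 0 → local minimum

Critical points: x = -4 (local minimum)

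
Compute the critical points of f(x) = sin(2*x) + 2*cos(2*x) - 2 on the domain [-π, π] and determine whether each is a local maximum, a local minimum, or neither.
f'(x) = -4*sin(2*x) + 2*cos(2*x)

Solve f'(x) = 0 on [-π, π]:
  f'(x) = 0 ⇔ cos(2*x) = 2*sin(2*x) ⇔ tan(2*x) = 1/2, i.e. 2*x = arctan(1/2) + nπ; keep the solutions lying in [-π, π].
  ⇒ x = -pi + atan(1/2)/2 ≈ -2.9098, -pi/2 + atan(1/2)/2 ≈ -1.3390, atan(1/2)/2 ≈ 0.2318, atan(1/2)/2 + pi/2 ≈ 1.8026

f''(x) = -4*sin(2*x) - 8*cos(2*x)
Second-derivative test at each critical point:
  f''(-2.9098) = -8.9443 < 0 → local maximum
  f''(-1.3390) = 8.9443 > 0 → local minimum
  f''(0.2318) = -8.9443 < 0 → local maximum
  f''(1.8026) = 8.9443 > 0 → local minimum

Critical points: x = -pi + atan(1/2)/2 ≈ -2.9098 (local maximum); x = -pi/2 + atan(1/2)/2 ≈ -1.3390 (local minimum); x = atan(1/2)/2 ≈ 0.2318 (local maximum); x = atan(1/2)/2 + pi/2 ≈ 1.8026 (local minimum)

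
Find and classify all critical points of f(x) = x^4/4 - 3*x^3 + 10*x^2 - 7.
f'(x) = x*(x^2 - 9*x + 20)

Solve f'(x) = 0:
  Factor: x^3 - 9*x^2 + 20*x = x*(x - 5)*(x - 4) = 0.
  ⇒ x = 0, 4, 5

f''(x) = 3*x^2 - 18*x + 20
Second-derivative test at each critical point:
  f''(0) = 20 > 0 → local minimum
  f''(4) = -4 < 0 → local maximum
  f''(5) = 5 > 0 → local minimum

Critical points: x = 0 (local minimum); x = 4 (local maximum); x = 5 (local minimum)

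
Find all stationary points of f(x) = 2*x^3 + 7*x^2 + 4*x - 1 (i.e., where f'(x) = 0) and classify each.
f'(x) = 6*x^2 + 14*x + 4

Solve f'(x) = 0:
  Factor: 6*x^2 + 14*x + 4 = 2*(x + 2)*(3*x + 1) = 0.
  ⇒ x = -2, -1/3

f''(x) = 12*x + 14
Second-derivative test at each critical point:
  f''(-2) = -10 < 0 → local maximum
  f''(-1/3) = 10 > 0 → local minimum

Critical points: x = -2 (local maximum); x = -1/3 (local minimum)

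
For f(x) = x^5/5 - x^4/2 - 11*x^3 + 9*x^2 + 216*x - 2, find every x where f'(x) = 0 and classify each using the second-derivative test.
f'(x) = x^4 - 2*x^3 - 33*x^2 + 18*x + 216

Solve f'(x) = 0:
  Factor: x^4 - 2*x^3 - 33*x^2 + 18*x + 216 = (x - 6)*(x - 3)*(x + 3)*(x + 4) = 0.
  ⇒ x = -4, -3, 3, 6

f''(x) = 4*x^3 - 6*x^2 - 66*x + 18
Second-derivative test at each critical point:
  f''(-4) = -70 < 0 → local maximum
  f''(-3) = 54 > 0 → local minimum
  f''(3) = -126 < 0 → local maximum
  f''(6) = 270 > 0 → local minimum

Critical points: x = -4 (local maximum); x = -3 (local minimum); x = 3 (local maximum); x = 6 (local minimum)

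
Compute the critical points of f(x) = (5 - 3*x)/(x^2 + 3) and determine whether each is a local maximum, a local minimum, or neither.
f'(x) = (3*x^2 - 10*x - 9)/(x^4 + 6*x^2 + 9)

Solve f'(x) = 0:
  f'(x) = (3*x^2 - 10*x - 9)/(x^2 + 3)^2; the denominator is positive wherever f is defined, so f'(x) = 0 ⇔ 3*x^2 - 10*x - 9 = 0.
  3*x^2 - 10*x - 9 = 0 has no rational roots; quadratic formula: x = (10 ± √208)/6.
  ⇒ x = 5/3 - 2*sqrt(13)/3 ≈ -0.7370, 5/3 + 2*sqrt(13)/3 ≈ 4.0704

f''(x) = 2*(4*x^2*(5 - 3*x) + (9*x - 5)*(x^2 + 3))/(x^2 + 3)^3
Second-derivative test at each critical point:
  f''(-0.7370) = -1.1488 < 0 → local maximum
  f''(4.0704) = 0.0377 > 0 → local minimum

Critical points: x = 5/3 - 2*sqrt(13)/3 ≈ -0.7370 (local maximum); x = 5/3 + 2*sqrt(13)/3 ≈ 4.0704 (local minimum)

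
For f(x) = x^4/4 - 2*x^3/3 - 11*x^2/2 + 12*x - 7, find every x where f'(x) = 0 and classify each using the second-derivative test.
f'(x) = x^3 - 2*x^2 - 11*x + 12

Solve f'(x) = 0:
  Factor: x^3 - 2*x^2 - 11*x + 12 = (x - 4)*(x - 1)*(x + 3) = 0.
  ⇒ x = -3, 1, 4

f''(x) = 3*x^2 - 4*x - 11
Second-derivative test at each critical point:
  f''(-3) = 28 > 0 → local minimum
  f''(1) = -12 < 0 → local maximum
  f''(4) = 21 > 0 → local minimum

Critical points: x = -3 (local minimum); x = 1 (local maximum); x = 4 (local minimum)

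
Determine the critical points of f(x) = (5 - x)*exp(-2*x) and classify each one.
f'(x) = (2*x - 11)*exp(-2*x)

Solve f'(x) = 0:
  f'(x) = (2*x - 11)·exp(-2*x) and exp(-2*x) > 0 for every x, so f'(x) = 0 ⇔ 2*x - 11 = 0.
  2*x - 11 = 0.
  ⇒ x = 11/2

f''(x) = 4*(6 - x)*exp(-2*x)
Second-derivative test at each critical point:
  f''(11/2) = 3.340e-05 > 0 → local minimum

Critical points: x = 11/2 (local minimum)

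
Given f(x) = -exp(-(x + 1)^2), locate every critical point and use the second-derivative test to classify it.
f'(x) = 2*(x + 1)*exp(-(x + 1)^2)

Solve f'(x) = 0:
  f'(x) = (2*x + 2)·exp(-(x + 1)^2) and exp(-(x + 1)^2) > 0 for every x, so f'(x) = 0 ⇔ 2*x + 2 = 0.
  Factor: 2*x + 2 = 2*(x + 1) = 0.
  ⇒ x = -1

f''(x) = 2*(1 - 2*(x + 1)^2)*exp(-(x + 1)^2)
Second-derivative test at each critical point:
  f''(-1) = 2 > 0 → local minimum

Critical points: x = -1 (local minimum)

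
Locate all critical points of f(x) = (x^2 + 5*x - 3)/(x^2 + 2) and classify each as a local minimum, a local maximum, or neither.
f'(x) = 5*(-x^2 + 2*x + 2)/(x^4 + 4*x^2 + 4)

Solve f'(x) = 0:
  f'(x) = -5*(x^2 - 2*x - 2)/(x^2 + 2)^2; the denominator is positive wherever f is defined, so f'(x) = 0 ⇔ -5*x^2 + 10*x + 10 = 0.
  Factor: -5*x^2 + 10*x + 10 = -5*(x^2 - 2*x - 2); x^2 - 2*x - 2 = 0 has no rational roots; quadratic formula: x = (2 ± √12)/2.
  ⇒ x = 1 - sqrt(3) ≈ -0.7321, 1 + sqrt(3) ≈ 2.7321

f''(x) = 10*(x^3 - 3*x^2 - 6*x + 2)/(x^6 + 6*x^4 + 12*x^2 + 8)
Second-derivative test at each critical point:
  f''(-0.7321) = 2.6934 > 0 → local minimum
  f''(2.7321) = -0.1934 < 0 → local maximum

Critical points: x = 1 - sqrt(3) ≈ -0.7321 (local minimum); x = 1 + sqrt(3) ≈ 2.7321 (local maximum)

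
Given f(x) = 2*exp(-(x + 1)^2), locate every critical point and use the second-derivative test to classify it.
f'(x) = 4*(-x - 1)*exp(-(x + 1)^2)

Solve f'(x) = 0:
  f'(x) = (-4*x - 4)·exp(-(x + 1)^2) and exp(-(x + 1)^2) > 0 for every x, so f'(x) = 0 ⇔ -4*x - 4 = 0.
  Factor: -4*x - 4 = -4*(x + 1) = 0.
  ⇒ x = -1

f''(x) = 4*(2*(x + 1)^2 - 1)*exp(-(x + 1)^2)
Second-derivative test at each critical point:
  f''(-1) = -4 < 0 → local maximum

Critical points: x = -1 (local maximum)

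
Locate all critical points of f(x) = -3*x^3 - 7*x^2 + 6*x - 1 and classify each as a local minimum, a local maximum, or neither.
f'(x) = -9*x^2 - 14*x + 6

Solve f'(x) = 0:
  9*x^2 + 14*x - 6 = 0 has no rational roots; quadratic formula: x = (-14 ± √412)/18.
  ⇒ x = -sqrt(103)/9 - 7/9 ≈ -1.9054, -7/9 + sqrt(103)/9 ≈ 0.3499

f''(x) = -18*x - 14
Second-derivative test at each critical point:
  f''(-1.9054) = 20.2978 > 0 → local minimum
  f''(0.3499) = -20.2978 < 0 → local maximum

Critical points: x = -sqrt(103)/9 - 7/9 ≈ -1.9054 (local minimum); x = -7/9 + sqrt(103)/9 ≈ 0.3499 (local maximum)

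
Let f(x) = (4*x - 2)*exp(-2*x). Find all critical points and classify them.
f'(x) = 8*(1 - x)*exp(-2*x)

Solve f'(x) = 0:
  f'(x) = (8 - 8*x)·exp(-2*x) and exp(-2*x) > 0 for every x, so f'(x) = 0 ⇔ 8 - 8*x = 0.
  Factor: 8 - 8*x = -8*(x - 1) = 0.
  ⇒ x = 1

f''(x) = 8*(2*x - 3)*exp(-2*x)
Second-derivative test at each critical point:
  f''(1) = -1.0827 < 0 → local maximum

Critical points: x = 1 (local maximum)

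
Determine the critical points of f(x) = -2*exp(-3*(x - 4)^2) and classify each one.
f'(x) = 12*(x - 4)*exp(-3*(x - 4)^2)

Solve f'(x) = 0:
  f'(x) = (12*x - 48)·exp(-3*(x - 4)^2) and exp(-3*(x - 4)^2) > 0 for every x, so f'(x) = 0 ⇔ 12*x - 48 = 0.
  Factor: 12*x - 48 = 12*(x - 4) = 0.
  ⇒ x = 4

f''(x) = 12*(1 - 6*(x - 4)^2)*exp(-3*(x - 4)^2)
Second-derivative test at each critical point:
  f''(4) = 12 > 0 → local minimum

Critical points: x = 4 (local minimum)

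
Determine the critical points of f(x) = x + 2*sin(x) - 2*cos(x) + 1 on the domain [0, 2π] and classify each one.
f'(x) = 2*sqrt(2)*sin(x + pi/4) + 1

Solve f'(x) = 0 on [0, 2π]:
  f'(x) = 0 ⇔ 2*sin(x) + 2*cos(x) = -1. Write the left side as R·cos(x + φ) with R = √(2² + (-2)²) = 2*sqrt(2), cos φ = sqrt(2)/2, sin φ = -sqrt(2)/2; then cos(x + φ) = -sqrt(2)/4. Solve for x and keep the solutions lying in [0, 2π].
  ⇒ x = atan((-1 + sqrt(7))/(-sqrt(7) - 1)) + pi ≈ 2.7176, atan((-sqrt(7) - 1)/(-1 + sqrt(7))) + 2*pi ≈ 5.1364

f''(x) = 2*sqrt(2)*cos(x + pi/4)
Second-derivative test at each critical point:
  f''(2.7176) = -2.6458 < 0 → local maximum
  f''(5.1364) = 2.6458 > 0 → local minimum

Critical points: x = atan((-1 + sqrt(7))/(-sqrt(7) - 1)) + pi ≈ 2.7176 (local maximum); x = atan((-sqrt(7) - 1)/(-1 + sqrt(7))) + 2*pi ≈ 5.1364 (local minimum)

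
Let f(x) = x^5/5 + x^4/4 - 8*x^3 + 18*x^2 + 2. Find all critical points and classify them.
f'(x) = x*(x^3 + x^2 - 24*x + 36)

Solve f'(x) = 0:
  Factor: x^4 + x^3 - 24*x^2 + 36*x = x*(x - 3)*(x - 2)*(x + 6) = 0.
  ⇒ x = -6, 0, 2, 3

f''(x) = 4*x^3 + 3*x^2 - 48*x + 36
Second-derivative test at each critical point:
  f''(-6) = -432 < 0 → local maximum
  f''(0) = 36 > 0 → local minimum
  f''(2) = -16 < 0 → local maximum
  f''(3) = 27 > 0 → local minimum

Critical points: x = -6 (local maximum); x = 0 (local minimum); x = 2 (local maximum); x = 3 (local minimum)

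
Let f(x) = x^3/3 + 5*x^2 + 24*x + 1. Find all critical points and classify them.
f'(x) = x^2 + 10*x + 24

Solve f'(x) = 0:
  Factor: x^2 + 10*x + 24 = (x + 4)*(x + 6) = 0.
  ⇒ x = -6, -4

f''(x) = 2*x + 10
Second-derivative test at each critical point:
  f''(-6) = -2 < 0 → local maximum
  f''(-4) = 2 > 0 → local minimum

Critical points: x = -6 (local maximum); x = -4 (local minimum)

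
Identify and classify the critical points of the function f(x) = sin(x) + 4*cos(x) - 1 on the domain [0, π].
f'(x) = -4*sin(x) + cos(x)

Solve f'(x) = 0 on [0, π]:
  f'(x) = 0 ⇔ cos(x) = 4*sin(x) ⇔ tan(x) = 1/4, i.e. x = arctan(1/4) + nπ; keep the solutions lying in [0, π].
  ⇒ x = atan(1/4) ≈ 0.2450

f''(x) = -sin(x) - 4*cos(x)
Second-derivative test at each critical point:
  f''(0.2450) = -4.1231 < 0 → local maximum

Critical points: x = atan(1/4) ≈ 0.2450 (local maximum)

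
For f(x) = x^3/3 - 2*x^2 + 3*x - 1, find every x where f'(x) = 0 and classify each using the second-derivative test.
f'(x) = x^2 - 4*x + 3

Solve f'(x) = 0:
  Factor: x^2 - 4*x + 3 = (x - 3)*(x - 1) = 0.
  ⇒ x = 1, 3

f''(x) = 2*x - 4
Second-derivative test at each critical point:
  f''(1) = -2 < 0 → local maximum
  f''(3) = 2 > 0 → local minimum

Critical points: x = 1 (local maximum); x = 3 (local minimum)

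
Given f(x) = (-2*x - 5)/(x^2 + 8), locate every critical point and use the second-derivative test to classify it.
f'(x) = 2*(x^2 + 5*x - 8)/(x^4 + 16*x^2 + 64)

Solve f'(x) = 0:
  f'(x) = 2*(x^2 + 5*x - 8)/(x^2 + 8)^2; the denominator is positive wherever f is defined, so f'(x) = 0 ⇔ 2*x^2 + 10*x - 16 = 0.
  Factor: 2*x^2 + 10*x - 16 = 2*(x^2 + 5*x - 8); x^2 + 5*x - 8 = 0 has no rational roots; quadratic formula: x = (-5 ± √57)/2.
  ⇒ x = -sqrt(57)/2 - 5/2 ≈ -6.2749, -5/2 + sqrt(57)/2 ≈ 1.2749

f''(x) = 2*(-4*x^2*(2*x + 5) + (6*x + 5)*(x^2 + 8))/(x^2 + 8)^3
Second-derivative test at each critical point:
  f''(-6.2749) = -0.0067 < 0 → local maximum
  f''(1.2749) = 0.1630 > 0 → local minimum

Critical points: x = -sqrt(57)/2 - 5/2 ≈ -6.2749 (local maximum); x = -5/2 + sqrt(57)/2 ≈ 1.2749 (local minimum)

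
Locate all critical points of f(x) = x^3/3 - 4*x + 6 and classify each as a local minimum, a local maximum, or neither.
f'(x) = x^2 - 4

Solve f'(x) = 0:
  Factor: x^2 - 4 = (x - 2)*(x + 2) = 0.
  ⇒ x = -2, 2

f''(x) = 2*x
Second-derivative test at each critical point:
  f''(-2) = -4 < 0 → local maximum
  f''(2) = 4 > 0 → local minimum

Critical points: x = -2 (local maximum); x = 2 (local minimum)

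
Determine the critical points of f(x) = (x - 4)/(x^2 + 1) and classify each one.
f'(x) = (x^2 - 2*x*(x - 4) + 1)/(x^2 + 1)^2

Solve f'(x) = 0:
  f'(x) = -(x^2 - 8*x - 1)/(x^2 + 1)^2; the denominator is positive wherever f is defined, so f'(x) = 0 ⇔ -x^2 + 8*x + 1 = 0.
  x^2 - 8*x - 1 = 0 has no rational roots; quadratic formula: x = (8 ± √68)/2.
  ⇒ x = 4 - sqrt(17) ≈ -0.1231, 4 + sqrt(17) ≈ 8.1231

f''(x) = 2*(4*x^2*(x - 4) + (4 - 3*x)*(x^2 + 1))/(x^2 + 1)^3
Second-derivative test at each critical point:
  f''(-0.1231) = 8.0018 > 0 → local minimum
  f''(8.1231) = -0.0018 < 0 → local maximum

Critical points: x = 4 - sqrt(17) ≈ -0.1231 (local minimum); x = 4 + sqrt(17) ≈ 8.1231 (local maximum)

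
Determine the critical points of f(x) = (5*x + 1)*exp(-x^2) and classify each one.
f'(x) = (-2*x*(5*x + 1) + 5)*exp(-x^2)

Solve f'(x) = 0:
  f'(x) = (-10*x^2 - 2*x + 5)·exp(-x^2) and exp(-x^2) > 0 for every x, so f'(x) = 0 ⇔ -10*x^2 - 2*x + 5 = 0.
  10*x^2 + 2*x - 5 = 0 has no rational roots; quadratic formula: x = (-2 ± √204)/20.
  ⇒ x = -sqrt(51)/10 - 1/10 ≈ -0.8141, -1/10 + sqrt(51)/10 ≈ 0.6141

f''(x) = 2*(2*x^2*(5*x + 1) - 15*x - 1)*exp(-x^2)
Second-derivative test at each critical point:
  f''(-0.8141) = 7.3613 > 0 → local minimum
  f''(0.6141) = -9.7952 < 0 → local maximum

Critical points: x = -sqrt(51)/10 - 1/10 ≈ -0.8141 (local minimum); x = -1/10 + sqrt(51)/10 ≈ 0.6141 (local maximum)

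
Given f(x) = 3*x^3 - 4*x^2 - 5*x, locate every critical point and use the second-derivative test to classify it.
f'(x) = 9*x^2 - 8*x - 5

Solve f'(x) = 0:
  9*x^2 - 8*x - 5 = 0 has no rational roots; quadratic formula: x = (8 ± √244)/18.
  ⇒ x = 4/9 - sqrt(61)/9 ≈ -0.4234, 4/9 + sqrt(61)/9 ≈ 1.3122

f''(x) = 18*x - 8
Second-derivative test at each critical point:
  f''(-0.4234) = -15.6205 < 0 → local maximum
  f''(1.3122) = 15.6205 > 0 → local minimum

Critical points: x = 4/9 - sqrt(61)/9 ≈ -0.4234 (local maximum); x = 4/9 + sqrt(61)/9 ≈ 1.3122 (local minimum)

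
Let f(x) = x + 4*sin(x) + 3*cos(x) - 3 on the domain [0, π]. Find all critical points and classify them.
f'(x) = -3*sin(x) + 4*cos(x) + 1

Solve f'(x) = 0 on [0, π]:
  f'(x) = 0 ⇔ -3*sin(x) + 4*cos(x) = -1. Write the left side as R·cos(x + φ) with R = √(4² + 3²) = 5, cos φ = 4/5, sin φ = 3/5; then cos(x + φ) = -1/5. Solve for x and keep the solutions lying in [0, π].
  ⇒ x = atan((3 + 8*sqrt(6))/(-4 + 6*sqrt(6))) ≈ 1.1287

f''(x) = -4*sin(x) - 3*cos(x)
Second-derivative test at each critical point:
  f''(1.1287) = -4.8990 < 0 → local maximum

Critical points: x = atan((3 + 8*sqrt(6))/(-4 + 6*sqrt(6))) ≈ 1.1287 (local maximum)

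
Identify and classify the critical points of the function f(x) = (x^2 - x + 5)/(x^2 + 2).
f'(x) = (x^2 - 6*x - 2)/(x^4 + 4*x^2 + 4)

Solve f'(x) = 0:
  f'(x) = (x^2 - 6*x - 2)/(x^2 + 2)^2; the denominator is positive wherever f is defined, so f'(x) = 0 ⇔ x^2 - 6*x - 2 = 0.
  x^2 - 6*x - 2 = 0 has no rational roots; quadratic formula: x = (6 ± √44)/2.
  ⇒ x = 3 - sqrt(11) ≈ -0.3166, 3 + sqrt(11) ≈ 6.3166

f''(x) = 2*(-x^3 + 9*x^2 + 6*x - 6)/(x^6 + 6*x^4 + 12*x^2 + 8)
Second-derivative test at each critical point:
  f''(-0.3166) = -1.5038 < 0 → local maximum
  f''(6.3166) = 0.0038 > 0 → local minimum

Critical points: x = 3 - sqrt(11) ≈ -0.3166 (local maximum); x = 3 + sqrt(11) ≈ 6.3166 (local minimum)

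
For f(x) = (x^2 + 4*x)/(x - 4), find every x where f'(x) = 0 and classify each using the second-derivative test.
f'(x) = (x^2 - 8*x - 16)/(x^2 - 8*x + 16)

Solve f'(x) = 0:
  f'(x) = (x^2 - 8*x - 16)/(x - 4)^2; the denominator is positive wherever f is defined, so f'(x) = 0 ⇔ x^2 - 8*x - 16 = 0.
  x^2 - 8*x - 16 = 0 has no rational roots; quadratic formula: x = (8 ± √128)/2.
  ⇒ x = 4 - 4*sqrt(2) ≈ -1.6569, 4 + 4*sqrt(2) ≈ 9.6569

f''(x) = 64/(x^3 - 12*x^2 + 48*x - 64)
Second-derivative test at each critical point:
  f''(-1.6569) = -0.3536 < 0 → local maximum
  f''(9.6569) = 0.3536 > 0 → local minimum

Critical points: x = 4 - 4*sqrt(2) ≈ -1.6569 (local maximum); x = 4 + 4*sqrt(2) ≈ 9.6569 (local minimum)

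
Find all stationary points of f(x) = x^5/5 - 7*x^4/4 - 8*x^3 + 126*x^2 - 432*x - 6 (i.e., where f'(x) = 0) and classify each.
f'(x) = x^4 - 7*x^3 - 24*x^2 + 252*x - 432

Solve f'(x) = 0:
  Factor: x^4 - 7*x^3 - 24*x^2 + 252*x - 432 = (x - 6)*(x - 4)*(x - 3)*(x + 6) = 0.
  ⇒ x = -6, 3, 4, 6

f''(x) = 4*x^3 - 21*x^2 - 48*x + 252
Second-derivative test at each critical point:
  f''(-6) = -1080 < 0 → local maximum
  f''(3) = 27 > 0 → local minimum
  f''(4) = -20 < 0 → local maximum
  f''(6) = 72 > 0 → local minimum

Critical points: x = -6 (local maximum); x = 3 (local minimum); x = 4 (local maximum); x = 6 (local minimum)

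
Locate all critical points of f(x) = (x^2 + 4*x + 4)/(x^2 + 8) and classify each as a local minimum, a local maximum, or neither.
f'(x) = 4*(-x^2 + 2*x + 8)/(x^4 + 16*x^2 + 64)

Solve f'(x) = 0:
  f'(x) = -4*(x - 4)*(x + 2)/(x^2 + 8)^2; the denominator is positive wherever f is defined, so f'(x) = 0 ⇔ -4*x^2 + 8*x + 32 = 0.
  Factor: -4*x^2 + 8*x + 32 = -4*(x - 4)*(x + 2) = 0.
  ⇒ x = -2, 4

f''(x) = 8*(x^3 - 3*x^2 - 24*x + 8)/(x^6 + 24*x^4 + 192*x^2 + 512)
Second-derivative test at each critical point:
  f''(-2) = 1/6 > 0 → local minimum
  f''(4) = -1/24 < 0 → local maximum

Critical points: x = -2 (local minimum); x = 4 (local maximum)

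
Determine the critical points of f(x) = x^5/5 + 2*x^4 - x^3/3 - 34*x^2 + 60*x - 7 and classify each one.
f'(x) = x^4 + 8*x^3 - x^2 - 68*x + 60

Solve f'(x) = 0:
  Factor: x^4 + 8*x^3 - x^2 - 68*x + 60 = (x - 2)*(x - 1)*(x + 5)*(x + 6) = 0.
  ⇒ x = -6, -5, 1, 2

f''(x) = 4*x^3 + 24*x^2 - 2*x - 68
Second-derivative test at each critical point:
  f''(-6) = -56 < 0 → local maximum
  f''(-5) = 42 > 0 → local minimum
  f''(1) = -42 < 0 → local maximum
  f''(2) = 56 > 0 → local minimum

Critical points: x = -6 (local maximum); x = -5 (local minimum); x = 1 (local maximum); x = 2 (local minimum)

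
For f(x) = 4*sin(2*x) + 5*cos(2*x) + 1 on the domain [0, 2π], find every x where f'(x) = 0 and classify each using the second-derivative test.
f'(x) = -10*sin(2*x) + 8*cos(2*x)

Solve f'(x) = 0 on [0, 2π]:
  f'(x) = 0 ⇔ 4*cos(2*x) = 5*sin(2*x) ⇔ tan(2*x) = 4/5, i.e. 2*x = arctan(4/5) + nπ; keep the solutions lying in [0, 2π].
  ⇒ x = atan(4/5)/2 ≈ 0.3374, atan(4/5)/2 + pi/2 ≈ 1.9082, atan(4/5)/2 + pi ≈ 3.4790, atan(4/5)/2 + 3*pi/2 ≈ 5.0498

f''(x) = -16*sin(2*x) - 20*cos(2*x)
Second-derivative test at each critical point:
  f''(0.3374) = -25.6125 < 0 → local maximum
  f''(1.9082) = 25.6125 > 0 → local minimum
  f''(3.4790) = -25.6125 < 0 → local maximum
  f''(5.0498) = 25.6125 > 0 → local minimum

Critical points: x = atan(4/5)/2 ≈ 0.3374 (local maximum); x = atan(4/5)/2 + pi/2 ≈ 1.9082 (local minimum); x = atan(4/5)/2 + pi ≈ 3.4790 (local maximum); x = atan(4/5)/2 + 3*pi/2 ≈ 5.0498 (local minimum)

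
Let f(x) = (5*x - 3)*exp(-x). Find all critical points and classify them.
f'(x) = (8 - 5*x)*exp(-x)

Solve f'(x) = 0:
  f'(x) = (8 - 5*x)·exp(-x) and exp(-x) > 0 for every x, so f'(x) = 0 ⇔ 8 - 5*x = 0.
  8 - 5*x = 0.
  ⇒ x = 8/5

f''(x) = (5*x - 13)*exp(-x)
Second-derivative test at each critical point:
  f''(8/5) = -1.0095 < 0 → local maximum

Critical points: x = 8/5 (local maximum)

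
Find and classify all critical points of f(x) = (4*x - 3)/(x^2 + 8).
f'(x) = 2*(-2*x^2 + 3*x + 16)/(x^4 + 16*x^2 + 64)

Solve f'(x) = 0:
  f'(x) = -2*(2*x^2 - 3*x - 16)/(x^2 + 8)^2; the denominator is positive wherever f is defined, so f'(x) = 0 ⇔ -4*x^2 + 6*x + 32 = 0.
  Factor: -4*x^2 + 6*x + 32 = -2*(2*x^2 - 3*x - 16); 2*x^2 - 3*x - 16 = 0 has no rational roots; quadratic formula: x = (3 ± √137)/4.
  ⇒ x = 3/4 - sqrt(137)/4 ≈ -2.1762, 3/4 + sqrt(137)/4 ≈ 3.6762

f''(x) = 2*(4*x^2*(4*x - 3) + 3*(1 - 4*x)*(x^2 + 8))/(x^2 + 8)^3
Second-derivative test at each critical point:
  f''(-2.1762) = 0.1443 > 0 → local minimum
  f''(3.6762) = -0.0506 < 0 → local maximum

Critical points: x = 3/4 - sqrt(137)/4 ≈ -2.1762 (local minimum); x = 3/4 + sqrt(137)/4 ≈ 3.6762 (local maximum)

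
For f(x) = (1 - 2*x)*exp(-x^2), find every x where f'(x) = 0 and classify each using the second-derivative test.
f'(x) = 2*(x*(2*x - 1) - 1)*exp(-x^2)

Solve f'(x) = 0:
  f'(x) = (4*x^2 - 2*x - 2)·exp(-x^2) and exp(-x^2) > 0 for every x, so f'(x) = 0 ⇔ 4*x^2 - 2*x - 2 = 0.
  Factor: 4*x^2 - 2*x - 2 = 2*(x - 1)*(2*x + 1) = 0.
  ⇒ x = -1/2, 1

f''(x) = 2*(2*x^2*(1 - 2*x) + 6*x - 1)*exp(-x^2)
Second-derivative test at each critical point:
  f''(-1/2) = -4.6728 < 0 → local maximum
  f''(1) = 2.2073 > 0 → local minimum

Critical points: x = -1/2 (local maximum); x = 1 (local minimum)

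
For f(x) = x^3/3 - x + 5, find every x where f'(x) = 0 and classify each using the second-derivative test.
f'(x) = x^2 - 1

Solve f'(x) = 0:
  Factor: x^2 - 1 = (x - 1)*(x + 1) = 0.
  ⇒ x = -1, 1

f''(x) = 2*x
Second-derivative test at each critical point:
  f''(-1) = -2 < 0 → local maximum
  f''(1) = 2 > 0 → local minimum

Critical points: x = -1 (local maximum); x = 1 (local minimum)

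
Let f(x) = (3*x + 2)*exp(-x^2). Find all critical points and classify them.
f'(x) = (-2*x*(3*x + 2) + 3)*exp(-x^2)

Solve f'(x) = 0:
  f'(x) = (-6*x^2 - 4*x + 3)·exp(-x^2) and exp(-x^2) > 0 for every x, so f'(x) = 0 ⇔ -6*x^2 - 4*x + 3 = 0.
  6*x^2 + 4*x - 3 = 0 has no rational roots; quadratic formula: x = (-4 ± √88)/12.
  ⇒ x = -sqrt(22)/6 - 1/3 ≈ -1.1151, -1/3 + sqrt(22)/6 ≈ 0.4484

f''(x) = 2*(2*x^2*(3*x + 2) - 9*x - 2)*exp(-x^2)
Second-derivative test at each critical point:
  f''(-1.1151) = 2.7055 > 0 → local minimum
  f''(0.4484) = -7.6722 < 0 → local maximum

Critical points: x = -sqrt(22)/6 - 1/3 ≈ -1.1151 (local minimum); x = -1/3 + sqrt(22)/6 ≈ 0.4484 (local maximum)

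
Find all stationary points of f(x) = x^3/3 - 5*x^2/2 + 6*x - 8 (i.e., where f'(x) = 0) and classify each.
f'(x) = x^2 - 5*x + 6

Solve f'(x) = 0:
  Factor: x^2 - 5*x + 6 = (x - 3)*(x - 2) = 0.
  ⇒ x = 2, 3

f''(x) = 2*x - 5
Second-derivative test at each critical point:
  f''(2) = -1 < 0 → local maximum
  f''(3) = 1 > 0 → local minimum

Critical points: x = 2 (local maximum); x = 3 (local minimum)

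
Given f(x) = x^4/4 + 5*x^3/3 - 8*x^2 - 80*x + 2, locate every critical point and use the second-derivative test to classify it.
f'(x) = x^3 + 5*x^2 - 16*x - 80

Solve f'(x) = 0:
  Factor: x^3 + 5*x^2 - 16*x - 80 = (x - 4)*(x + 4)*(x + 5) = 0.
  ⇒ x = -5, -4, 4

f''(x) = 3*x^2 + 10*x - 16
Second-derivative test at each critical point:
  f''(-5) = 9 > 0 → local minimum
  f''(-4) = -8 < 0 → local maximum
  f''(4) = 72 > 0 → local minimum

Critical points: x = -5 (local minimum); x = -4 (local maximum); x = 4 (local minimum)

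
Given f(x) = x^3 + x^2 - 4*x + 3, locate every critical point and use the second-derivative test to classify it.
f'(x) = 3*x^2 + 2*x - 4

Solve f'(x) = 0:
  3*x^2 + 2*x - 4 = 0 has no rational roots; quadratic formula: x = (-2 ± √52)/6.
  ⇒ x = -sqrt(13)/3 - 1/3 ≈ -1.5352, -1/3 + sqrt(13)/3 ≈ 0.8685

f''(x) = 6*x + 2
Second-derivative test at each critical point:
  f''(-1.5352) = -7.2111 < 0 → local maximum
  f''(0.8685) = 7.2111 > 0 → local minimum

Critical points: x = -sqrt(13)/3 - 1/3 ≈ -1.5352 (local maximum); x = -1/3 + sqrt(13)/3 ≈ 0.8685 (local minimum)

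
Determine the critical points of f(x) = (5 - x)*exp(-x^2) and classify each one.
f'(x) = (2*x*(x - 5) - 1)*exp(-x^2)

Solve f'(x) = 0:
  f'(x) = (2*x^2 - 10*x - 1)·exp(-x^2) and exp(-x^2) > 0 for every x, so f'(x) = 0 ⇔ 2*x^2 - 10*x - 1 = 0.
  2*x^2 - 10*x - 1 = 0 has no rational roots; quadratic formula: x = (10 ± √108)/4.
  ⇒ x = 5/2 - 3*sqrt(3)/2 ≈ -0.0981, 5/2 + 3*sqrt(3)/2 ≈ 5.0981

f''(x) = 2*(2*x^2*(5 - x) + 3*x - 5)*exp(-x^2)
Second-derivative test at each critical point:
  f''(-0.0981) = -10.2928 < 0 → local maximum
  f''(5.0981) = 5.361e-11 > 0 → local minimum

Critical points: x = 5/2 - 3*sqrt(3)/2 ≈ -0.0981 (local maximum); x = 5/2 + 3*sqrt(3)/2 ≈ 5.0981 (local minimum)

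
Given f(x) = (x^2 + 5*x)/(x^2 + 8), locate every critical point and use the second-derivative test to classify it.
f'(x) = (-5*x^2 + 16*x + 40)/(x^4 + 16*x^2 + 64)

Solve f'(x) = 0:
  f'(x) = -(5*x^2 - 16*x - 40)/(x^2 + 8)^2; the denominator is positive wherever f is defined, so f'(x) = 0 ⇔ -5*x^2 + 16*x + 40 = 0.
  5*x^2 - 16*x - 40 = 0 has no rational roots; quadratic formula: x = (16 ± √1056)/10.
  ⇒ x = 8/5 - 2*sqrt(66)/5 ≈ -1.6496, 8/5 + 2*sqrt(66)/5 ≈ 4.8496

f''(x) = 2*(5*x^3 - 24*x^2 - 120*x + 64)/(x^6 + 24*x^4 + 192*x^2 + 512)
Second-derivative test at each critical point:
  f''(-1.6496) = 0.2827 > 0 → local minimum
  f''(4.8496) = -0.0327 < 0 → local maximum

Critical points: x = 8/5 - 2*sqrt(66)/5 ≈ -1.6496 (local minimum); x = 8/5 + 2*sqrt(66)/5 ≈ 4.8496 (local maximum)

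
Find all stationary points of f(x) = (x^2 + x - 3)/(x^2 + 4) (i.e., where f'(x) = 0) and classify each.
f'(x) = (-x^2 + 14*x + 4)/(x^4 + 8*x^2 + 16)

Solve f'(x) = 0:
  f'(x) = -(x^2 - 14*x - 4)/(x^2 + 4)^2; the denominator is positive wherever f is defined, so f'(x) = 0 ⇔ -x^2 + 14*x + 4 = 0.
  x^2 - 14*x - 4 = 0 has no rational roots; quadratic formula: x = (14 ± √212)/2.
  ⇒ x = 7 - sqrt(53) ≈ -0.2801, 7 + sqrt(53) ≈ 14.2801

f''(x) = 2*(x^3 - 21*x^2 - 12*x + 28)/(x^6 + 12*x^4 + 48*x^2 + 64)
Second-derivative test at each critical point:
  f''(-0.2801) = 0.8753 > 0 → local minimum
  f''(14.2801) = -3.368e-04 < 0 → local maximum

Critical points: x = 7 - sqrt(53) ≈ -0.2801 (local minimum); x = 7 + sqrt(53) ≈ 14.2801 (local maximum)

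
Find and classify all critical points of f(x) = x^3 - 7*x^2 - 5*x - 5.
f'(x) = 3*x^2 - 14*x - 5

Solve f'(x) = 0:
  Factor: 3*x^2 - 14*x - 5 = (x - 5)*(3*x + 1) = 0.
  ⇒ x = -1/3, 5

f''(x) = 6*x - 14
Second-derivative test at each critical point:
  f''(-1/3) = -16 < 0 → local maximum
  f''(5) = 16 > 0 → local minimum

Critical points: x = -1/3 (local maximum); x = 5 (local minimum)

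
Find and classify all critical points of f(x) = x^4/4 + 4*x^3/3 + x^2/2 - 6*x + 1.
f'(x) = x^3 + 4*x^2 + x - 6

Solve f'(x) = 0:
  Factor: x^3 + 4*x^2 + x - 6 = (x - 1)*(x + 2)*(x + 3) = 0.
  ⇒ x = -3, -2, 1

f''(x) = 3*x^2 + 8*x + 1
Second-derivative test at each critical point:
  f''(-3) = 4 > 0 → local minimum
  f''(-2) = -3 < 0 → local maximum
  f''(1) = 12 > 0 → local minimum

Critical points: x = -3 (local minimum); x = -2 (local maximum); x = 1 (local minimum)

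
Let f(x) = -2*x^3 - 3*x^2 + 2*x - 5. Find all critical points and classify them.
f'(x) = -6*x^2 - 6*x + 2

Solve f'(x) = 0:
  Factor: -6*x^2 - 6*x + 2 = -2*(3*x^2 + 3*x - 1); 3*x^2 + 3*x - 1 = 0 has no rational roots; quadratic formula: x = (-3 ± √21)/6.
  ⇒ x = -sqrt(21)/6 - 1/2 ≈ -1.2638, -1/2 + sqrt(21)/6 ≈ 0.2638

f''(x) = -12*x - 6
Second-derivative test at each critical point:
  f''(-1.2638) = 9.1652 > 0 → local minimum
  f''(0.2638) = -9.1652 < 0 → local maximum

Critical points: x = -sqrt(21)/6 - 1/2 ≈ -1.2638 (local minimum); x = -1/2 + sqrt(21)/6 ≈ 0.2638 (local maximum)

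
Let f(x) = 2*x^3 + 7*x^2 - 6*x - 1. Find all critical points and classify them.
f'(x) = 6*x^2 + 14*x - 6

Solve f'(x) = 0:
  Factor: 6*x^2 + 14*x - 6 = 2*(3*x^2 + 7*x - 3); 3*x^2 + 7*x - 3 = 0 has no rational roots; quadratic formula: x = (-7 ± √85)/6.
  ⇒ x = -sqrt(85)/6 - 7/6 ≈ -2.7033, -7/6 + sqrt(85)/6 ≈ 0.3699

f''(x) = 12*x + 14
Second-derivative test at each critical point:
  f''(-2.7033) = -18.4391 < 0 → local maximum
  f''(0.3699) = 18.4391 > 0 → local minimum

Critical points: x = -sqrt(85)/6 - 7/6 ≈ -2.7033 (local maximum); x = -7/6 + sqrt(85)/6 ≈ 0.3699 (local minimum)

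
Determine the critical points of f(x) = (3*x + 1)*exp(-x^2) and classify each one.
f'(x) = (-2*x*(3*x + 1) + 3)*exp(-x^2)

Solve f'(x) = 0:
  f'(x) = (-6*x^2 - 2*x + 3)·exp(-x^2) and exp(-x^2) > 0 for every x, so f'(x) = 0 ⇔ -6*x^2 - 2*x + 3 = 0.
  6*x^2 + 2*x - 3 = 0 has no rational roots; quadratic formula: x = (-2 ± √76)/12.
  ⇒ x = -sqrt(19)/6 - 1/6 ≈ -0.8931, -1/6 + sqrt(19)/6 ≈ 0.5598

f''(x) = 2*(2*x^2*(3*x + 1) - 9*x - 1)*exp(-x^2)
Second-derivative test at each critical point:
  f''(-0.8931) = 3.9261 > 0 → local minimum
  f''(0.5598) = -6.3724 < 0 → local maximum

Critical points: x = -sqrt(19)/6 - 1/6 ≈ -0.8931 (local minimum); x = -1/6 + sqrt(19)/6 ≈ 0.5598 (local maximum)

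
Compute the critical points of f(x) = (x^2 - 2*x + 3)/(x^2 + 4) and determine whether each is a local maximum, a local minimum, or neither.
f'(x) = 2*(x^2 + x - 4)/(x^4 + 8*x^2 + 16)

Solve f'(x) = 0:
  f'(x) = 2*(x^2 + x - 4)/(x^2 + 4)^2; the denominator is positive wherever f is defined, so f'(x) = 0 ⇔ 2*x^2 + 2*x - 8 = 0.
  Factor: 2*x^2 + 2*x - 8 = 2*(x^2 + x - 4); x^2 + x - 4 = 0 has no rational roots; quadratic formula: x = (-1 ± √17)/2.
  ⇒ x = -sqrt(17)/2 - 1/2 ≈ -2.5616, -1/2 + sqrt(17)/2 ≈ 1.5616

f''(x) = 2*(-2*x^3 - 3*x^2 + 24*x + 4)/(x^6 + 12*x^4 + 48*x^2 + 64)
Second-derivative test at each critical point:
  f''(-2.5616) = -0.0739 < 0 → local maximum
  f''(1.5616) = 0.1989 > 0 → local minimum

Critical points: x = -sqrt(17)/2 - 1/2 ≈ -2.5616 (local maximum); x = -1/2 + sqrt(17)/2 ≈ 1.5616 (local minimum)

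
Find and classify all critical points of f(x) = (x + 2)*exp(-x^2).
f'(x) = (-2*x*(x + 2) + 1)*exp(-x^2)

Solve f'(x) = 0:
  f'(x) = (-2*x^2 - 4*x + 1)·exp(-x^2) and exp(-x^2) > 0 for every x, so f'(x) = 0 ⇔ -2*x^2 - 4*x + 1 = 0.
  2*x^2 + 4*x - 1 = 0 has no rational roots; quadratic formula: x = (-4 ± √24)/4.
  ⇒ x = -sqrt(6)/2 - 1 ≈ -2.2247, -1 + sqrt(6)/2 ≈ 0.2247

f''(x) = 2*(2*x^2*(x + 2) - 3*x - 2)*exp(-x^2)
Second-derivative test at each critical point:
  f''(-2.2247) = 0.0347 > 0 → local minimum
  f''(0.2247) = -4.6577 < 0 → local maximum

Critical points: x = -sqrt(6)/2 - 1 ≈ -2.2247 (local minimum); x = -1 + sqrt(6)/2 ≈ 0.2247 (local maximum)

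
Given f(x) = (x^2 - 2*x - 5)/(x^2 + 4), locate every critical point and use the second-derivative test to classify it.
f'(x) = 2*(x^2 + 9*x - 4)/(x^4 + 8*x^2 + 16)

Solve f'(x) = 0:
  f'(x) = 2*(x^2 + 9*x - 4)/(x^2 + 4)^2; the denominator is positive wherever f is defined, so f'(x) = 0 ⇔ 2*x^2 + 18*x - 8 = 0.
  Factor: 2*x^2 + 18*x - 8 = 2*(x^2 + 9*x - 4); x^2 + 9*x - 4 = 0 has no rational roots; quadratic formula: x = (-9 ± √97)/2.
  ⇒ x = -sqrt(97)/2 - 9/2 ≈ -9.4244, -9/2 + sqrt(97)/2 ≈ 0.4244

f''(x) = 2*(-2*x^3 - 27*x^2 + 24*x + 36)/(x^6 + 12*x^4 + 48*x^2 + 64)
Second-derivative test at each critical point:
  f''(-9.4244) = -0.0023 < 0 → local maximum
  f''(0.4244) = 1.1273 > 0 → local minimum

Critical points: x = -sqrt(97)/2 - 9/2 ≈ -9.4244 (local maximum); x = -9/2 + sqrt(97)/2 ≈ 0.4244 (local minimum)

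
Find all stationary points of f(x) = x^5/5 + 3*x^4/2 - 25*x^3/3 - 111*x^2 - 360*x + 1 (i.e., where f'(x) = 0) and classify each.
f'(x) = x^4 + 6*x^3 - 25*x^2 - 222*x - 360

Solve f'(x) = 0:
  Factor: x^4 + 6*x^3 - 25*x^2 - 222*x - 360 = (x - 6)*(x + 3)*(x + 4)*(x + 5) = 0.
  ⇒ x = -5, -4, -3, 6

f''(x) = 4*x^3 + 18*x^2 - 50*x - 222
Second-derivative test at each critical point:
  f''(-5) = -22 < 0 → local maximum
  f''(-4) = 10 > 0 → local minimum
  f''(-3) = -18 < 0 → local maximum
  f''(6) = 990 > 0 → local minimum

Critical points: x = -5 (local maximum); x = -4 (local minimum); x = -3 (local maximum); x = 6 (local minimum)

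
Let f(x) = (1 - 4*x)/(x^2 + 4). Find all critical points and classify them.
f'(x) = 2*(2*x^2 - x - 8)/(x^4 + 8*x^2 + 16)

Solve f'(x) = 0:
  f'(x) = 2*(2*x^2 - x - 8)/(x^2 + 4)^2; the denominator is positive wherever f is defined, so f'(x) = 0 ⇔ 4*x^2 - 2*x - 16 = 0.
  Factor: 4*x^2 - 2*x - 16 = 2*(2*x^2 - x - 8); 2*x^2 - x - 8 = 0 has no rational roots; quadratic formula: x = (1 ± √65)/4.
  ⇒ x = 1/4 - sqrt(65)/4 ≈ -1.7656, 1/4 + sqrt(65)/4 ≈ 2.2656

f''(x) = 2*(4*x^2*(1 - 4*x) + (12*x - 1)*(x^2 + 4))/(x^2 + 4)^3
Second-derivative test at each critical point:
  f''(-1.7656) = -0.3183 < 0 → local maximum
  f''(2.2656) = 0.1933 > 0 → local minimum

Critical points: x = 1/4 - sqrt(65)/4 ≈ -1.7656 (local maximum); x = 1/4 + sqrt(65)/4 ≈ 2.2656 (local minimum)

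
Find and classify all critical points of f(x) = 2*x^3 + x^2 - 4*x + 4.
f'(x) = 6*x^2 + 2*x - 4

Solve f'(x) = 0:
  Factor: 6*x^2 + 2*x - 4 = 2*(x + 1)*(3*x - 2) = 0.
  ⇒ x = -1, 2/3

f''(x) = 12*x + 2
Second-derivative test at each critical point:
  f''(-1) = -10 < 0 → local maximum
  f''(2/3) = 10 > 0 → local minimum

Critical points: x = -1 (local maximum); x = 2/3 (local minimum)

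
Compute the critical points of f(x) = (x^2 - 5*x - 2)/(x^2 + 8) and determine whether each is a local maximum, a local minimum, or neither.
f'(x) = 5*(x^2 + 4*x - 8)/(x^4 + 16*x^2 + 64)

Solve f'(x) = 0:
  f'(x) = 5*(x^2 + 4*x - 8)/(x^2 + 8)^2; the denominator is positive wherever f is defined, so f'(x) = 0 ⇔ 5*x^2 + 20*x - 40 = 0.
  Factor: 5*x^2 + 20*x - 40 = 5*(x^2 + 4*x - 8); x^2 + 4*x - 8 = 0 has no rational roots; quadratic formula: x = (-4 ± √48)/2.
  ⇒ x = -2*sqrt(3) - 2 ≈ -5.4641, -2 + 2*sqrt(3) ≈ 1.4641

f''(x) = 10*(-x^3 - 6*x^2 + 24*x + 16)/(x^6 + 24*x^4 + 192*x^2 + 512)
Second-derivative test at each critical point:
  f''(-5.4641) = -0.0242 < 0 → local maximum
  f''(1.4641) = 0.3367 > 0 → local minimum

Critical points: x = -2*sqrt(3) - 2 ≈ -5.4641 (local maximum); x = -2 + 2*sqrt(3) ≈ 1.4641 (local minimum)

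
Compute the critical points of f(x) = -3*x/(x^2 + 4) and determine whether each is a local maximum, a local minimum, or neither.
f'(x) = 3*(x^2 - 4)/(x^2 + 4)^2

Solve f'(x) = 0:
  f'(x) = 3*(x - 2)*(x + 2)/(x^2 + 4)^2; the denominator is positive wherever f is defined, so f'(x) = 0 ⇔ 3*x^2 - 12 = 0.
  Factor: 3*x^2 - 12 = 3*(x - 2)*(x + 2) = 0.
  ⇒ x = -2, 2

f''(x) = 6*x*(12 - x^2)/(x^2 + 4)^3
Second-derivative test at each critical point:
  f''(-2) = -3/16 < 0 → local maximum
  f''(2) = 3/16 > 0 → local minimum

Critical points: x = -2 (local maximum); x = 2 (local minimum)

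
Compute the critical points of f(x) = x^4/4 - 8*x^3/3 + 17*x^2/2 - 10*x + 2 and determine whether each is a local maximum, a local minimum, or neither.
f'(x) = x^3 - 8*x^2 + 17*x - 10

Solve f'(x) = 0:
  Factor: x^3 - 8*x^2 + 17*x - 10 = (x - 5)*(x - 2)*(x - 1) = 0.
  ⇒ x = 1, 2, 5

f''(x) = 3*x^2 - 16*x + 17
Second-derivative test at each critical point:
  f''(1) = 4 > 0 → local minimum
  f''(2) = -3 < 0 → local maximum
  f''(5) = 12 > 0 → local minimum

Critical points: x = 1 (local minimum); x = 2 (local maximum); x = 5 (local minimum)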